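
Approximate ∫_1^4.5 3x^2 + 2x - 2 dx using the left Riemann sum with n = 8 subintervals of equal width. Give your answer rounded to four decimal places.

88.5459

Δx = (4.5 − 1)/8 = 0.4375.
Left endpoints: 1, 1.4375, 1.875, 2.3125, 2.75, 3.1875, 3.625, 4.0625.
f(1) = 3, f(1.4375) = 7.07421875, f(1.875) = 12.296875, f(2.3125) = 18.66796875, f(2.75) = 26.1875, f(3.1875) = 34.85546875, f(3.625) = 44.671875, f(4.0625) = 55.63671875.
Sum = Δx · [f(1) + f(1.4375) + f(1.875) + ...].
Sum ≈ 88.5459.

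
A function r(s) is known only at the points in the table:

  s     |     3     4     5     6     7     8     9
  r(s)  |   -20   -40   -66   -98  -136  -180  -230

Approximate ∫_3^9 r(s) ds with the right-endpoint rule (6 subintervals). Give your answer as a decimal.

-750

Δs = 1.
Sum = 1·[(-40) + (-66) + (-98) + (-136) + (-180) + (-230)] = -750.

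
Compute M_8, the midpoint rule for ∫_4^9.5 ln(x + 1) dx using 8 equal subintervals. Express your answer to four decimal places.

11.1443

Δx = (9.5 − 4)/8 = 0.6875.
Midpoints: 4.34375, 5.03125, 5.71875, 6.40625, 7.09375, 7.78125, 8.46875, 9.15625.
f(4.34375) ≈ 1.6759, f(5.03125) ≈ 1.7970, f(5.71875) ≈ 1.9049, f(6.40625) ≈ 2.0023, f(7.09375) ≈ 2.0911, f(7.78125) ≈ 2.1726, f(8.46875) ≈ 2.2480, f(9.15625) ≈ 2.3181.
Sum = Δx · [f(4.34375) + f(5.03125) + f(5.71875) + ...].
Sum ≈ 11.1443.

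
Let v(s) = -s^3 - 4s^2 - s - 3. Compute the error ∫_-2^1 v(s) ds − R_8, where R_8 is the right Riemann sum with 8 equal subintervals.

Exact integral: ∫_-2^1 v(s) ds = -15.75.
R_8 = -15.92578125.
Error = -15.75 − (-15.92578125) = 0.17578125.

0.17578125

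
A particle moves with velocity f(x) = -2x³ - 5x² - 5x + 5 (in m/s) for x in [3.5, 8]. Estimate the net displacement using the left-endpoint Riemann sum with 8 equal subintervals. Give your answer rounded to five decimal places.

Δx = (8 − 3.5)/8 = 0.5625.
Left endpoints: 3.5, 4.0625, 4.625, 5.1875, 5.75, 6.3125, 6.875, 7.4375.
f(3.5) = -159.5, f(4.0625) = -474985/2048, f(4.625) = -322.94140625, f(5.1875) = -890227/2048, f(5.75) = -569.28125, f(6.3125) = -1492741/2048, f(6.875) = -915.60546875, f(7.4375) = -2317519/2048.
Sum = Δx · [f(3.5) + f(4.0625) + f(4.625) + ...].
Sum ≈ -2528.10791.

-2528.10791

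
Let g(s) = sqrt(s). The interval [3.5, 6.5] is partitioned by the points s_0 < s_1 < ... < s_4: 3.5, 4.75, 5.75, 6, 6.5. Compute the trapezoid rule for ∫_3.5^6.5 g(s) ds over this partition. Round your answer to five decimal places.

6.67578

Subinterval widths: 1.25, 1, 0.25, 0.5.
g(3.5) ≈ 1.87083, g(4.75) ≈ 2.17945, g(5.75) ≈ 2.39792, g(6) ≈ 2.44949, g(6.5) ≈ 2.54951.
On each subinterval the trapezoid contributes (Δs_i/2)·[g(s_{i-1}) + g(s_i)].
Sum ≈ 6.67578.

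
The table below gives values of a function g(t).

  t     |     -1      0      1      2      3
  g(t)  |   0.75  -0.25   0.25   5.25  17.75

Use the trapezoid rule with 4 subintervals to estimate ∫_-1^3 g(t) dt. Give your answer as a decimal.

Δt = 1.
T_4 = (1/2)·[0.75 + 2·(-0.25) + 2·0.25 + 2·5.25 + 17.75] = 14.5.

14.5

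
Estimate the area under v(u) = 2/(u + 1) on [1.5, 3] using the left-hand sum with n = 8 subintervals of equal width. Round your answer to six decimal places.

0.968703

Δu = (3 − 1.5)/8 = 0.1875.
Left endpoints: 1.5, 1.6875, 1.875, 2.0625, 2.25, 2.4375, 2.625, 2.8125.
v(1.5) = 0.8, v(1.6875) = 32/43, v(1.875) = 16/23, v(2.0625) = 32/49, v(2.25) = 8/13, v(2.4375) = 32/55, v(2.625) = 16/29, v(2.8125) = 32/61.
Sum = Δu · [v(1.5) + v(1.6875) + v(1.875) + ...].
Sum ≈ 0.968703.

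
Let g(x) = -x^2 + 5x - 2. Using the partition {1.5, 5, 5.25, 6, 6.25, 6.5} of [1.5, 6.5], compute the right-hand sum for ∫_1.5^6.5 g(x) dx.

Subinterval widths: 3.5, 0.25, 0.75, 0.25, 0.25.
Right endpoints: 5, 5.25, 6, 6.25, 6.5.
g(5) = -2, g(5.25) = -3.3125, g(6) = -8, g(6.25) = -9.8125, g(6.5) = -11.75.
Sum = Σ Δx_i · g(x_i).
Sum = -19.21875.

-19.21875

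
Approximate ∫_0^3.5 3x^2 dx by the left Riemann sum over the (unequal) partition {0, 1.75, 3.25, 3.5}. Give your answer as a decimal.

Subinterval widths: 1.75, 1.5, 0.25.
Left endpoints: 0, 1.75, 3.25.
f(0) = 0, f(1.75) = 9.1875, f(3.25) = 31.6875.
Sum = Σ Δx_i · f(x_i).
Sum = 21.703125.

21.703125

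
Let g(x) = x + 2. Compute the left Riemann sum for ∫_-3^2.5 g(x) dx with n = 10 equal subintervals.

8.1125

Δx = (2.5 − (-3))/10 = 0.55.
Left endpoints: -3, -2.45, -1.9, -1.35, -0.8, -0.25, 0.3, 0.85, 1.4, 1.95.
g(-3) = -1, g(-2.45) = -0.45, g(-1.9) = 0.1, g(-1.35) = 0.65, g(-0.8) = 1.2, g(-0.25) = 1.75, g(0.3) = 2.3, g(0.85) = 2.85, g(1.4) = 3.4, g(1.95) = 3.95.
Sum = Δx · [g(-3) + g(-2.45) + g(-1.9) + ...].
Sum = 8.1125.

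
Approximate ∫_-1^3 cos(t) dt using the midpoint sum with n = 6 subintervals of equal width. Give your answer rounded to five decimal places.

Δt = (3 − (-1))/6 = 2/3.
Midpoints: -2/3, 0, 2/3, 4/3, 2, 8/3.
f(-2/3) ≈ 0.78589, f(0) ≈ 1.00000, f(2/3) ≈ 0.78589, f(4/3) ≈ 0.23524, f(2) ≈ -0.41615, f(8/3) ≈ -0.88933.
Sum = Δt · [f(-2/3) + f(0) + f(2/3) + ...].
Sum ≈ 1.00103.

1.00103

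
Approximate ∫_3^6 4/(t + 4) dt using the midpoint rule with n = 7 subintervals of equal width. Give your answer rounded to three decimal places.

1.426

Δt = (6 − 3)/7 = 3/7.
Midpoints: 45/14, 51/14, 57/14, 4.5, 69/14, 75/14, 81/14.
f(45/14) = 56/101, f(51/14) = 56/107, f(57/14) = 56/113, f(4.5) = 8/17, f(69/14) = 0.448, f(75/14) = 56/131, f(81/14) = 56/137.
Sum = Δt · [f(45/14) + f(51/14) + f(57/14) + ...].
Sum ≈ 1.426.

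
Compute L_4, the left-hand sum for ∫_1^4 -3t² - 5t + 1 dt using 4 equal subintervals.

-75.84375

Δt = (4 − 1)/4 = 0.75.
Left endpoints: 1, 1.75, 2.5, 3.25.
f(1) = -7, f(1.75) = -16.9375, f(2.5) = -30.25, f(3.25) = -46.9375.
Sum = Δt · [f(1) + f(1.75) + f(2.5) + f(3.25)].
Sum = -75.84375.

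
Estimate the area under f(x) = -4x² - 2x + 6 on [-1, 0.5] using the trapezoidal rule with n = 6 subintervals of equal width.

8.1875

Δx = (0.5 − (-1))/6 = 0.25.
f(-1) = 4, f(-0.75) = 5.25, f(-0.5) = 6, f(-0.25) = 6.25, f(0) = 6, f(0.25) = 5.25, f(0.5) = 4.
T_6 = (Δx/2)·[f(x_0) + 2f(x_1) + ... + 2f(x_{5}) + f(x_6)].
Sum = 8.1875.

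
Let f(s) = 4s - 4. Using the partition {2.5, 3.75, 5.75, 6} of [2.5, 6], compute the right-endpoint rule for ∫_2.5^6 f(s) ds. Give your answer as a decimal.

Subinterval widths: 1.25, 2, 0.25.
Right endpoints: 3.75, 5.75, 6.
f(3.75) = 11, f(5.75) = 19, f(6) = 20.
Sum = Σ Δs_i · f(s_i).
Sum = 56.75.

56.75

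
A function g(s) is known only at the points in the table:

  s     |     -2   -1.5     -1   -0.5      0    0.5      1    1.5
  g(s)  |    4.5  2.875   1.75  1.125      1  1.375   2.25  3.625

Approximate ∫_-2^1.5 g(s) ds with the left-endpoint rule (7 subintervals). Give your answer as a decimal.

Δs = 0.5.
Sum = 0.5·[4.5 + 2.875 + 1.75 + 1.125 + 1 + 1.375 + 2.25] = 7.4375.

7.4375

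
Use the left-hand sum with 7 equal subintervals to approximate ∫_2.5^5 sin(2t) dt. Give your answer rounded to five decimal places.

0.46320

Δt = (5 − 2.5)/7 = 5/14.
Left endpoints: 2.5, 20/7, 45/14, 25/7, 55/14, 30/7, 65/14.
f(2.5) ≈ -0.95892, f(20/7) ≈ -0.53871, f(45/14) ≈ 0.14487, f(25/7) ≈ 0.75763, f(55/14) ≈ 1.00000, f(30/7) ≈ 0.75349, f(65/14) ≈ 0.13862.
Sum = Δt · [f(2.5) + f(20/7) + f(45/14) + ...].
Sum ≈ 0.46320.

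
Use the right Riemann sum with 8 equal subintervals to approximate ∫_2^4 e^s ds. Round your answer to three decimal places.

53.356

Δs = (4 − 2)/8 = 0.25.
Right endpoints: 2.25, 2.5, 2.75, 3, 3.25, 3.5, 3.75, 4.
f(2.25) ≈ 9.488, f(2.5) ≈ 12.182, f(2.75) ≈ 15.643, f(3) ≈ 20.086, f(3.25) ≈ 25.790, f(3.5) ≈ 33.115, f(3.75) ≈ 42.521, f(4) ≈ 54.598.
Sum = Δs · [f(2.25) + f(2.5) + f(2.75) + ...].
Sum ≈ 53.356.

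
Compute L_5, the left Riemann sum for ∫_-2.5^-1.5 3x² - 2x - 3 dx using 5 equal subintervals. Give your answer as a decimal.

Δx = (-1.5 − (-2.5))/5 = 0.2.
Left endpoints: -2.5, -2.3, -2.1, -1.9, -1.7.
f(-2.5) = 20.75, f(-2.3) = 17.47, f(-2.1) = 14.43, f(-1.9) = 11.63, f(-1.7) = 9.07.
Sum = Δx · [f(-2.5) + f(-2.3) + f(-2.1) + f(-1.9) + f(-1.7)].
Sum = 14.67.

14.67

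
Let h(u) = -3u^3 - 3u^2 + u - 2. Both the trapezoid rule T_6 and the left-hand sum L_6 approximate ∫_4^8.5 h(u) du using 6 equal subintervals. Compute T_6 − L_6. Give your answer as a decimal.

T_6 = -4279.04296875.
L_6 = -3598.55859375.
T_6 − L_6 = -680.484375.

-680.484375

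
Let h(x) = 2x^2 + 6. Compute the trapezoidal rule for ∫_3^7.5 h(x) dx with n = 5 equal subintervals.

291.465

Δx = (7.5 − 3)/5 = 0.9.
h(3) = 24, h(3.9) = 36.42, h(4.8) = 52.08, h(5.7) = 70.98, h(6.6) = 93.12, h(7.5) = 118.5.
T_5 = (Δx/2)·[h(x_0) + 2h(x_1) + ... + 2h(x_{4}) + h(x_5)].
Sum = 291.465.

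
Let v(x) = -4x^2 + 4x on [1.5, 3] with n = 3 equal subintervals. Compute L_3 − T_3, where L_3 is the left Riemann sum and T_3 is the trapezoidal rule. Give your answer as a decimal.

L_3 = -13.
T_3 = -18.25.
L_3 − T_3 = 5.25.

5.25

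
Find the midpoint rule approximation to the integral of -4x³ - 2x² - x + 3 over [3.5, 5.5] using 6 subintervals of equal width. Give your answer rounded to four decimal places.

-849.2963

Δx = (5.5 − 3.5)/6 = 1/3.
Midpoints: 11/3, 4, 13/3, 14/3, 5, 16/3.
f(11/3) = -6068/27, f(4) = -289, f(13/3) = -9838/27, f(14/3) = -12197/27, f(5) = -552, f(16/3) = -17983/27.
Sum = Δx · [f(11/3) + f(4) + f(13/3) + ...].
Sum ≈ -849.2963.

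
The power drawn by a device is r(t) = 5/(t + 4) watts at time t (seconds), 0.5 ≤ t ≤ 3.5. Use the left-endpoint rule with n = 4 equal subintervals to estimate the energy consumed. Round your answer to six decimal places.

2.728175

Δt = (3.5 − 0.5)/4 = 0.75.
Left endpoints: 0.5, 1.25, 2, 2.75.
r(0.5) = 10/9, r(1.25) = 20/21, r(2) = 5/6, r(2.75) = 20/27.
Sum = Δt · [r(0.5) + r(1.25) + r(2) + r(2.75)].
Sum ≈ 2.728175.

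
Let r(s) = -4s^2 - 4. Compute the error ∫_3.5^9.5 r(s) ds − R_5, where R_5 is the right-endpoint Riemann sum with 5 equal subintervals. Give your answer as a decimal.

192.96

Exact integral: ∫_3.5^9.5 r(s) ds = -1110.
R_5 = -1302.96.
Error = -1110 − (-1302.96) = 192.96.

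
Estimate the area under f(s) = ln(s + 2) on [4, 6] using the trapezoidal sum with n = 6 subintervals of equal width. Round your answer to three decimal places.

Δs = (6 − 4)/6 = 1/3.
f(4) ≈ 1.792, f(13/3) ≈ 1.846, f(14/3) ≈ 1.897, f(5) ≈ 1.946, f(16/3) ≈ 1.992, f(17/3) ≈ 2.037, f(6) ≈ 2.079.
T_6 = (Δs/2)·[f(s_0) + 2f(s_1) + ... + 2f(s_{5}) + f(s_6)].
Sum ≈ 3.885.

3.885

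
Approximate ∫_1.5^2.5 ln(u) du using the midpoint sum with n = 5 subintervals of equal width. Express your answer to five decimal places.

Δu = (2.5 − 1.5)/5 = 0.2.
Midpoints: 1.6, 1.8, 2, 2.2, 2.4.
f(1.6) ≈ 0.47000, f(1.8) ≈ 0.58779, f(2) ≈ 0.69315, f(2.2) ≈ 0.78846, f(2.4) ≈ 0.87547.
Sum = Δu · [f(1.6) + f(1.8) + f(2) + f(2.2) + f(2.4)].
Sum ≈ 0.68297.

0.68297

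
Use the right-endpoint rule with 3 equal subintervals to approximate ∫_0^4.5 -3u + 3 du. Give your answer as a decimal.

-27

Δu = (4.5 − 0)/3 = 1.5.
Right endpoints: 1.5, 3, 4.5.
f(1.5) = -1.5, f(3) = -6, f(4.5) = -10.5.
Sum = Δu · [f(1.5) + f(3) + f(4.5)].
Sum = -27.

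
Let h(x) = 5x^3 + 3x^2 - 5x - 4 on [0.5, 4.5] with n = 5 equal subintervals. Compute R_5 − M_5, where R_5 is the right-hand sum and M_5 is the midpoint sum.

R_5 = 752.78.
M_5 = 528.86.
R_5 − M_5 = 223.92.

223.92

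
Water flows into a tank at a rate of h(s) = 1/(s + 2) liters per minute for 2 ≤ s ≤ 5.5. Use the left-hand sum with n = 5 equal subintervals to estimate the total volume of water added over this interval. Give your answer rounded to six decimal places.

Δs = (5.5 − 2)/5 = 0.7.
Left endpoints: 2, 2.7, 3.4, 4.1, 4.8.
h(2) = 0.25, h(2.7) = 10/47, h(3.4) = 5/27, h(4.1) = 10/61, h(4.8) = 5/34.
Sum = Δs · [h(2) + h(2.7) + h(3.4) + h(4.1) + h(4.8)].
Sum ≈ 0.671261.

0.671261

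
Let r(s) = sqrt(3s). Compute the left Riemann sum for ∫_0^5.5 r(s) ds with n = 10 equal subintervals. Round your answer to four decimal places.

13.6395

Δs = (5.5 − 0)/10 = 0.55.
Left endpoints: 0, 0.55, 1.1, 1.65, 2.2, 2.75, 3.3, 3.85, 4.4, 4.95.
r(0) ≈ 0.0000, r(0.55) ≈ 1.2845, r(1.1) ≈ 1.8166, r(1.65) ≈ 2.2249, r(2.2) ≈ 2.5690, r(2.75) ≈ 2.8723, r(3.3) ≈ 3.1464, r(3.85) ≈ 3.3985, r(4.4) ≈ 3.6332, r(4.95) ≈ 3.8536.
Sum = Δs · [r(0) + r(0.55) + r(1.1) + ...].
Sum ≈ 13.6395.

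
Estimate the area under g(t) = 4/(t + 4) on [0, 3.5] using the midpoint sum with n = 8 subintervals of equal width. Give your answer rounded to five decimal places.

2.51301

Δt = (3.5 − 0)/8 = 0.4375.
Midpoints: 0.21875, 0.65625, 1.09375, 1.53125, 1.96875, 2.40625, 2.84375, 3.28125.
g(0.21875) = 128/135, g(0.65625) = 128/149, g(1.09375) = 128/163, g(1.53125) = 128/177, g(1.96875) = 128/191, g(2.40625) = 128/205, g(2.84375) = 128/219, g(3.28125) = 128/233.
Sum = Δt · [g(0.21875) + g(0.65625) + g(1.09375) + ...].
Sum ≈ 2.51301.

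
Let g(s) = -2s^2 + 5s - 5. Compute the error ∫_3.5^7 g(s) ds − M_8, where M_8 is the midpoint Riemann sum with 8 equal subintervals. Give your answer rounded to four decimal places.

-0.1117

Exact integral: ∫_3.5^7 g(s) ds ≈ -125.708333.
M_8 ≈ -125.596680.
Error ≈ -125.708333 − (-125.596680) ≈ -0.1117.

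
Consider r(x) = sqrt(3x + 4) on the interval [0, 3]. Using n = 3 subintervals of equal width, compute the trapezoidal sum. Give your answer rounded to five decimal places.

Δx = (3 − 0)/3 = 1.
r(0) ≈ 2.00000, r(1) ≈ 2.64575, r(2) ≈ 3.16228, r(3) ≈ 3.60555.
T_3 = (Δx/2)·[r(x_0) + 2r(x_1) + 2r(x_2) + r(x_3)].
Sum ≈ 8.61080.

8.61080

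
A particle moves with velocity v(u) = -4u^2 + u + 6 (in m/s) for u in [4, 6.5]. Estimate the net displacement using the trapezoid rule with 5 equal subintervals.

Δu = (6.5 − 4)/5 = 0.5.
v(4) = -54, v(4.5) = -70.5, v(5) = -89, v(5.5) = -109.5, v(6) = -132, v(6.5) = -156.5.
T_5 = (Δu/2)·[v(u_0) + 2v(u_1) + ... + 2v(u_{4}) + v(u_5)].
Sum = -253.125.

-253.125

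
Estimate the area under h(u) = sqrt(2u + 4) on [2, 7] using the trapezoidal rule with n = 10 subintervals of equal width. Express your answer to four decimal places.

Δu = (7 − 2)/10 = 0.5.
h(2) ≈ 2.8284, h(2.5) ≈ 3.0000, h(3) ≈ 3.1623, h(3.5) ≈ 3.3166, h(4) ≈ 3.4641, h(4.5) ≈ 3.6056, h(5) ≈ 3.7417, h(5.5) ≈ 3.8730, h(6) ≈ 4.0000, h(6.5) ≈ 4.1231, h(7) ≈ 4.2426.
T_10 = (Δu/2)·[h(u_0) + 2h(u_1) + ... + 2h(u_{9}) + h(u_10)].
Sum ≈ 17.9109.

17.9109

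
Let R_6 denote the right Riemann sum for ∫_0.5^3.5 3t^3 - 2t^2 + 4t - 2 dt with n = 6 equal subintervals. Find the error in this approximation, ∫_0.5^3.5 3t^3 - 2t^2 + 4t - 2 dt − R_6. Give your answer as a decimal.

Exact integral: ∫_0.5^3.5 f(t) dt = 102.
R_6 = 133.0625.
Error = 102 − 133.0625 = -31.0625.

-31.0625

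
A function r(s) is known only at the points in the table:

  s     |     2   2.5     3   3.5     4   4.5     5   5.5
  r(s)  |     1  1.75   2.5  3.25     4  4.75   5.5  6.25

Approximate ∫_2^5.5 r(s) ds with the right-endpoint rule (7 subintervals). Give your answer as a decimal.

Δs = 0.5.
Sum = 0.5·[1.75 + 2.5 + 3.25 + 4 + 4.75 + 5.5 + 6.25] = 14.

14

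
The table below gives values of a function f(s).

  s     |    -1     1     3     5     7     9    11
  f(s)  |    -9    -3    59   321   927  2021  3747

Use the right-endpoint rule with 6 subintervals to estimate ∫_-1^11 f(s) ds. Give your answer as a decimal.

Δs = 2.
Sum = 2·[(-3) + 59 + 321 + 927 + 2021 + 3747] = 14144.

14144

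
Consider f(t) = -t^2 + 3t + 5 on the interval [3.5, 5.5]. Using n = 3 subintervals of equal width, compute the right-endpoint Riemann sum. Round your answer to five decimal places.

Δt = (5.5 − 3.5)/3 = 2/3.
Right endpoints: 25/6, 29/6, 5.5.
f(25/6) = 5/36, f(29/6) = -139/36, f(5.5) = -8.75.
Sum = Δt · [f(25/6) + f(29/6) + f(5.5)].
Sum ≈ -8.31481.

-8.31481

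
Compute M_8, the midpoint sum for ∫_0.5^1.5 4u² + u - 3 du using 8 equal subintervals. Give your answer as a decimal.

Δu = (1.5 − 0.5)/8 = 0.125.
Midpoints: 0.5625, 0.6875, 0.8125, 0.9375, 1.0625, 1.1875, 1.3125, 1.4375.
f(0.5625) = -1.171875, f(0.6875) = -0.421875, f(0.8125) = 0.453125, f(0.9375) = 1.453125, f(1.0625) = 2.578125, f(1.1875) = 3.828125, f(1.3125) = 5.203125, f(1.4375) = 6.703125.
Sum = Δu · [f(0.5625) + f(0.6875) + f(0.8125) + ...].
Sum = 2.328125.

2.328125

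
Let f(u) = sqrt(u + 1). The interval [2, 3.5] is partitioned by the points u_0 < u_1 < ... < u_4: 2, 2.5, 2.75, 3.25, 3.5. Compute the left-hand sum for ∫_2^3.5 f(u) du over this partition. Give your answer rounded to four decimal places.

2.8174

Subinterval widths: 0.5, 0.25, 0.5, 0.25.
Left endpoints: 2, 2.5, 2.75, 3.25.
f(2) ≈ 1.7321, f(2.5) ≈ 1.8708, f(2.75) ≈ 1.9365, f(3.25) ≈ 2.0616.
Sum = Σ Δu_i · f(u_i).
Sum ≈ 2.8174.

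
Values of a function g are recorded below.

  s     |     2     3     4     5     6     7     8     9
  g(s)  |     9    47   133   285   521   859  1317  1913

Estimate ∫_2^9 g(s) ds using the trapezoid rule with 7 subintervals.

Δs = 1.
T_7 = (1/2)·[9 + 2·47 + 2·133 + 2·285 + 2·521 + 2·859 + 2·1317 + 1913] = 4123.

4123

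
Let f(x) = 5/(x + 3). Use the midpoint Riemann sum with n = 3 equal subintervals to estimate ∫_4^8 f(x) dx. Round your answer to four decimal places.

Δx = (8 − 4)/3 = 4/3.
Midpoints: 14/3, 6, 22/3.
f(14/3) = 15/23, f(6) = 5/9, f(22/3) = 15/31.
Sum = Δx · [f(14/3) + f(6) + f(22/3)].
Sum ≈ 2.2555.

2.2555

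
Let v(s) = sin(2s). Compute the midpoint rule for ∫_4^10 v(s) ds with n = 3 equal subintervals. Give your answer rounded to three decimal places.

Δs = (10 − 4)/3 = 2.
Midpoints: 5, 7, 9.
v(5) ≈ -0.544, v(7) ≈ 0.991, v(9) ≈ -0.751.
Sum = Δs · [v(5) + v(7) + v(9)].
Sum ≈ -0.609.

-0.609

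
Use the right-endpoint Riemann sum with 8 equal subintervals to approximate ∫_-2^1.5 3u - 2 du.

Δu = (1.5 − (-2))/8 = 0.4375.
Right endpoints: -1.5625, -1.125, -0.6875, -0.25, 0.1875, 0.625, 1.0625, 1.5.
f(-1.5625) = -6.6875, f(-1.125) = -5.375, f(-0.6875) = -4.0625, f(-0.25) = -2.75, f(0.1875) = -1.4375, f(0.625) = -0.125, f(1.0625) = 1.1875, f(1.5) = 2.5.
Sum = Δu · [f(-1.5625) + f(-1.125) + f(-0.6875) + ...].
Sum = -7.328125.

-7.328125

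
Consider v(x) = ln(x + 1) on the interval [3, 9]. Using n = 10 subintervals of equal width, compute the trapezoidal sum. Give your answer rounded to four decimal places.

11.4762

Δx = (9 − 3)/10 = 0.6.
v(3) ≈ 1.3863, v(3.6) ≈ 1.5261, v(4.2) ≈ 1.6487, v(4.8) ≈ 1.7579, v(5.4) ≈ 1.8563, v(6) ≈ 1.9459, v(6.6) ≈ 2.0281, v(7.2) ≈ 2.1041, v(7.8) ≈ 2.1748, v(8.4) ≈ 2.2407, v(9) ≈ 2.3026.
T_10 = (Δx/2)·[v(x_0) + 2v(x_1) + ... + 2v(x_{9}) + v(x_10)].
Sum ≈ 11.4762.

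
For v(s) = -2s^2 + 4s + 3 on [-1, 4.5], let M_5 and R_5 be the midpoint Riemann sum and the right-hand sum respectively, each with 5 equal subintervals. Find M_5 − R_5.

12.4025

M_5 = -5.3075.
R_5 = -17.71.
M_5 − R_5 = 12.4025.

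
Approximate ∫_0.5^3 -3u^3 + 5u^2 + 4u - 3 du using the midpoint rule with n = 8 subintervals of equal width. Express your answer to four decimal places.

Δu = (3 − 0.5)/8 = 0.3125.
Midpoints: 0.65625, 0.96875, 1.28125, 1.59375, 1.90625, 2.21875, 2.53125, 2.84375.
f(0.65625) = 30489/32768, f(0.96875) = 93059/32768, f(1.28125) = 131829/32768, f(1.59375) = 128799/32768, f(1.90625) = 65969/32768, f(2.21875) = -74661/32768, f(2.53125) = -311091/32768, f(2.84375) = -661321/32768.
Sum = Δu · [f(0.65625) + f(0.96875) + f(1.28125) + ...].
Sum ≈ -5.6927.

-5.6927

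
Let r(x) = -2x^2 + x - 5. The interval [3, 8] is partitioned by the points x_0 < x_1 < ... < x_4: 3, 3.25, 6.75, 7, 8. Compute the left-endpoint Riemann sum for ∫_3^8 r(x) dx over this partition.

Subinterval widths: 0.25, 3.5, 0.25, 1.
Left endpoints: 3, 3.25, 6.75, 7.
r(3) = -20, r(3.25) = -22.875, r(6.75) = -89.375, r(7) = -96.
Sum = Σ Δx_i · r(x_i).
Sum = -203.40625.

-203.40625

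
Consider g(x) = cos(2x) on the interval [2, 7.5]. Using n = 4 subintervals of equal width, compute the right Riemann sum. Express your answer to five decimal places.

0.11896

Δx = (7.5 − 2)/4 = 1.375.
Right endpoints: 3.375, 4.75, 6.125, 7.5.
g(3.375) ≈ 0.89301, g(4.75) ≈ -0.99717, g(6.125) ≈ 0.95037, g(7.5) ≈ -0.75969.
Sum = Δx · [g(3.375) + g(4.75) + g(6.125) + g(7.5)].
Sum ≈ 0.11896.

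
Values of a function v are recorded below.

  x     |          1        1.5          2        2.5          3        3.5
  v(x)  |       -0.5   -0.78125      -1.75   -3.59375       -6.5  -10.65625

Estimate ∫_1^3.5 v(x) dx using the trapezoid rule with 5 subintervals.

-9.1015625

Δx = 0.5.
T_5 = (0.5/2)·[(-0.5) + 2·(-0.78125) + 2·(-1.75) + 2·(-3.59375) + 2·(-6.5) + (-10.65625)] = -9.1015625.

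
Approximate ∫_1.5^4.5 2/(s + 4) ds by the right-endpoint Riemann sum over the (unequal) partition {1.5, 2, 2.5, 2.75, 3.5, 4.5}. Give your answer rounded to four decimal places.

Subinterval widths: 0.5, 0.5, 0.25, 0.75, 1.
Right endpoints: 2, 2.5, 2.75, 3.5, 4.5.
f(2) = 1/3, f(2.5) = 4/13, f(2.75) = 8/27, f(3.5) = 4/15, f(4.5) = 4/17.
Sum = Σ Δs_i · f(s_i).
Sum ≈ 0.8299.

0.8299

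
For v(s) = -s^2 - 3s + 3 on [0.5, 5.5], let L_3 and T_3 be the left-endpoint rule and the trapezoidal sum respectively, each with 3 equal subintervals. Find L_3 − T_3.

37.5

L_3 ≈ -50.23148.
T_3 ≈ -87.73148.
L_3 − T_3 = 37.5.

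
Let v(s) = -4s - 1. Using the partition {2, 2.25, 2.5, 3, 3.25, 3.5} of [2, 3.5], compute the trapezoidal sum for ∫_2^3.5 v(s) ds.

-18

Subinterval widths: 0.25, 0.25, 0.5, 0.25, 0.25.
v(2) = -9, v(2.25) = -10, v(2.5) = -11, v(3) = -13, v(3.25) = -14, v(3.5) = -15.
On each subinterval the trapezoid contributes (Δs_i/2)·[v(s_{i-1}) + v(s_i)].
Sum = -18.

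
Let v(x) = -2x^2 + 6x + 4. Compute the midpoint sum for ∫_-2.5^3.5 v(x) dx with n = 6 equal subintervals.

Δx = (3.5 − (-2.5))/6 = 1.
Midpoints: -2, -1, 0, 1, 2, 3.
v(-2) = -16, v(-1) = -4, v(0) = 4, v(1) = 8, v(2) = 8, v(3) = 4.
Sum = Δx · [v(-2) + v(-1) + v(0) + ...].
Sum = 4.

4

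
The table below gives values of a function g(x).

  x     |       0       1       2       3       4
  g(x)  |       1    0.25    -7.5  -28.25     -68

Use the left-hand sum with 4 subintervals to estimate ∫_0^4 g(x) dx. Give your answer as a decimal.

Δx = 1.
Sum = 1·[1 + 0.25 + (-7.5) + (-28.25)] = -34.5.

-34.5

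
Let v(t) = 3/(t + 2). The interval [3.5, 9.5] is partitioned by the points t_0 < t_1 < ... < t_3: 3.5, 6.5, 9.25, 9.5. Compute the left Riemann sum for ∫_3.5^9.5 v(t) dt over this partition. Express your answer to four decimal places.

Subinterval widths: 3, 2.75, 0.25.
Left endpoints: 3.5, 6.5, 9.25.
v(3.5) = 6/11, v(6.5) = 6/17, v(9.25) = 4/15.
Sum = Σ Δt_i · v(t_i).
Sum ≈ 2.6736.

2.6736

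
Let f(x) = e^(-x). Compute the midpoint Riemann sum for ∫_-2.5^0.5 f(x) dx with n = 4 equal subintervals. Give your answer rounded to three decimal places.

11.309

Δx = (0.5 − (-2.5))/4 = 0.75.
Midpoints: -2.125, -1.375, -0.625, 0.125.
f(-2.125) ≈ 8.373, f(-1.375) ≈ 3.955, f(-0.625) ≈ 1.868, f(0.125) ≈ 0.882.
Sum = Δx · [f(-2.125) + f(-1.375) + f(-0.625) + f(0.125)].
Sum ≈ 11.309.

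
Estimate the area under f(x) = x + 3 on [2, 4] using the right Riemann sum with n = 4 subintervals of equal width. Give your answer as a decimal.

12.5

Δx = (4 − 2)/4 = 0.5.
Right endpoints: 2.5, 3, 3.5, 4.
f(2.5) = 5.5, f(3) = 6, f(3.5) = 6.5, f(4) = 7.
Sum = Δx · [f(2.5) + f(3) + f(3.5) + f(4)].
Sum = 12.5.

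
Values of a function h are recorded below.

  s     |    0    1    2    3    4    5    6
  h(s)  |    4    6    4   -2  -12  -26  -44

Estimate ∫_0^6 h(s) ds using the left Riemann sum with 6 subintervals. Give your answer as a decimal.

-26

Δs = 1.
Sum = 1·[4 + 6 + 4 + (-2) + (-12) + (-26)] = -26.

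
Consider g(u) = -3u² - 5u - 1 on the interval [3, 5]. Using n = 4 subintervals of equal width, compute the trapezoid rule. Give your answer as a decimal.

Δu = (5 − 3)/4 = 0.5.
g(3) = -43, g(3.5) = -55.25, g(4) = -69, g(4.5) = -84.25, g(5) = -101.
T_4 = (Δu/2)·[g(u_0) + 2g(u_1) + 2g(u_2) + 2g(u_3) + g(u_4)].
Sum = -140.25.

-140.25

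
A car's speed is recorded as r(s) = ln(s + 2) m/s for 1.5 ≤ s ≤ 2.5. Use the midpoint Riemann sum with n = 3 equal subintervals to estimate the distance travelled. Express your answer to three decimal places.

Δs = (2.5 − 1.5)/3 = 1/3.
Midpoints: 5/3, 2, 7/3.
r(5/3) ≈ 1.299, r(2) ≈ 1.386, r(7/3) ≈ 1.466.
Sum = Δs · [r(5/3) + r(2) + r(7/3)].
Sum ≈ 1.384.

1.384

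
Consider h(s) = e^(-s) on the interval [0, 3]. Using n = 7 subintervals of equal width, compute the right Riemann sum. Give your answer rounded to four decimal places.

Δs = (3 − 0)/7 = 3/7.
Right endpoints: 3/7, 6/7, 9/7, 12/7, 15/7, 18/7, 3.
h(3/7) ≈ 0.6514, h(6/7) ≈ 0.4244, h(9/7) ≈ 0.2765, h(12/7) ≈ 0.1801, h(15/7) ≈ 0.1173, h(18/7) ≈ 0.0764, h(3) ≈ 0.0498.
Sum = Δs · [h(3/7) + h(6/7) + h(9/7) + ...].
Sum ≈ 0.7611.

0.7611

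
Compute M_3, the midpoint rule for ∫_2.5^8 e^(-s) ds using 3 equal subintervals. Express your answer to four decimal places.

0.0713

Δs = (8 − 2.5)/3 = 11/6.
Midpoints: 41/12, 5.25, 85/12.
f(41/12) ≈ 0.0328, f(5.25) ≈ 0.0052, f(85/12) ≈ 0.0008.
Sum = Δs · [f(41/12) + f(5.25) + f(85/12)].
Sum ≈ 0.0713.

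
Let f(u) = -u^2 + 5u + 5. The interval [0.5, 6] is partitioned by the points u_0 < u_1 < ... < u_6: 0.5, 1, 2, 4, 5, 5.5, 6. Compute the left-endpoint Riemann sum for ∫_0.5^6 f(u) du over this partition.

47.25

Subinterval widths: 0.5, 1, 2, 1, 0.5, 0.5.
Left endpoints: 0.5, 1, 2, 4, 5, 5.5.
f(0.5) = 7.25, f(1) = 9, f(2) = 11, f(4) = 9, f(5) = 5, f(5.5) = 2.25.
Sum = Σ Δu_i · f(u_i).
Sum = 47.25.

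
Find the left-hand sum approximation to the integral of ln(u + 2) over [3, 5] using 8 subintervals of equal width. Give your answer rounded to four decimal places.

3.5318

Δu = (5 − 3)/8 = 0.25.
Left endpoints: 3, 3.25, 3.5, 3.75, 4, 4.25, 4.5, 4.75.
f(3) ≈ 1.6094, f(3.25) ≈ 1.6582, f(3.5) ≈ 1.7047, f(3.75) ≈ 1.7492, f(4) ≈ 1.7918, f(4.25) ≈ 1.8326, f(4.5) ≈ 1.8718, f(4.75) ≈ 1.9095.
Sum = Δu · [f(3) + f(3.25) + f(3.5) + ...].
Sum ≈ 3.5318.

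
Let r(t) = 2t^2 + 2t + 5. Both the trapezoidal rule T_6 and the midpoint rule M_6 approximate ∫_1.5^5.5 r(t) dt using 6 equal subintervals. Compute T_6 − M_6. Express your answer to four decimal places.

T_6 ≈ 157.259259.
M_6 ≈ 156.370370.
T_6 − M_6 ≈ 0.8889.

0.8889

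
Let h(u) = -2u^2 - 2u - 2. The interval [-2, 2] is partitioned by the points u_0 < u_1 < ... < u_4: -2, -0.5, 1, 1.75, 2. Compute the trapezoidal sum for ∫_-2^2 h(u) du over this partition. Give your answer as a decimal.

-21.0625

Subinterval widths: 1.5, 1.5, 0.75, 0.25.
h(-2) = -6, h(-0.5) = -1.5, h(1) = -6, h(1.75) = -11.625, h(2) = -14.
On each subinterval the trapezoid contributes (Δu_i/2)·[h(u_{i-1}) + h(u_i)].
Sum = -21.0625.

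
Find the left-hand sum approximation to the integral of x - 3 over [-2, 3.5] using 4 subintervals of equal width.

-16.15625

Δx = (3.5 − (-2))/4 = 1.375.
Left endpoints: -2, -0.625, 0.75, 2.125.
f(-2) = -5, f(-0.625) = -3.625, f(0.75) = -2.25, f(2.125) = -0.875.
Sum = Δx · [f(-2) + f(-0.625) + f(0.75) + f(2.125)].
Sum = -16.15625.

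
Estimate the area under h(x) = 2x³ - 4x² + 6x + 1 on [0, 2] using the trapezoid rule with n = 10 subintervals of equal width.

Δx = (2 − 0)/10 = 0.2.
h(0) = 1, h(0.2) = 2.056, h(0.4) = 2.888, h(0.6) = 3.592, h(0.8) = 4.264, h(1) = 5, h(1.2) = 5.896, h(1.4) = 7.048, h(1.6) = 8.552, h(1.8) = 10.504, h(2) = 13.
T_10 = (Δx/2)·[h(x_0) + 2h(x_1) + ... + 2h(x_{9}) + h(x_10)].
Sum = 11.36.

11.36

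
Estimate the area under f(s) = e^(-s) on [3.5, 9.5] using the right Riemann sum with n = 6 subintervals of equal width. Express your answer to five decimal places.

Δs = (9.5 − 3.5)/6 = 1.
Right endpoints: 4.5, 5.5, 6.5, 7.5, 8.5, 9.5.
f(4.5) ≈ 0.01111, f(5.5) ≈ 0.00409, f(6.5) ≈ 0.00150, f(7.5) ≈ 0.00055, f(8.5) ≈ 0.00020, f(9.5) ≈ 0.00007.
Sum = Δs · [f(4.5) + f(5.5) + f(6.5) + ...].
Sum ≈ 0.01753.

0.01753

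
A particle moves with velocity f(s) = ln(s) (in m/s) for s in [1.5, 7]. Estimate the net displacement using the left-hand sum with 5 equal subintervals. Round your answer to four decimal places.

6.6142

Δs = (7 − 1.5)/5 = 1.1.
Left endpoints: 1.5, 2.6, 3.7, 4.8, 5.9.
f(1.5) ≈ 0.4055, f(2.6) ≈ 0.9555, f(3.7) ≈ 1.3083, f(4.8) ≈ 1.5686, f(5.9) ≈ 1.7750.
Sum = Δs · [f(1.5) + f(2.6) + f(3.7) + f(4.8) + f(5.9)].
Sum ≈ 6.6142.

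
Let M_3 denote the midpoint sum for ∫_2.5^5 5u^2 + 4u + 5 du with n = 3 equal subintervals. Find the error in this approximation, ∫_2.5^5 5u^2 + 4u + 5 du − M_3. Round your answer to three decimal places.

0.723

Exact integral: ∫_2.5^5 f(u) du ≈ 232.29167.
M_3 ≈ 231.56829.
Error ≈ 232.29167 − 231.56829 ≈ 0.723.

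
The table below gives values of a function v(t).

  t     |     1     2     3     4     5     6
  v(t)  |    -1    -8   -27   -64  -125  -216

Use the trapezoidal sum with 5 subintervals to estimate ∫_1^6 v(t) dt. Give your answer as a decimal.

-332.5

Δt = 1.
T_5 = (1/2)·[(-1) + 2·(-8) + 2·(-27) + 2·(-64) + 2·(-125) + (-216)] = -332.5.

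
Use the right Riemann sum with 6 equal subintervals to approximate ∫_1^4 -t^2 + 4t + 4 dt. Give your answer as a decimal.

Δt = (4 − 1)/6 = 0.5.
Right endpoints: 1.5, 2, 2.5, 3, 3.5, 4.
f(1.5) = 7.75, f(2) = 8, f(2.5) = 7.75, f(3) = 7, f(3.5) = 5.75, f(4) = 4.
Sum = Δt · [f(1.5) + f(2) + f(2.5) + ...].
Sum = 20.125.

20.125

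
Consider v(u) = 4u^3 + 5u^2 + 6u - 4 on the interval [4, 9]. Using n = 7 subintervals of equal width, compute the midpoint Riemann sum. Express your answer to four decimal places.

7570.6888

Δu = (9 − 4)/7 = 5/7.
Midpoints: 61/14, 71/14, 81/14, 6.5, 101/14, 111/14, 121/14.
v(61/14) = 614577/1372, v(71/14) = 928517/1372, v(81/14) = 1334657/1372, v(6.5) = 1344.75, v(101/14) = 2471537/1372, v(111/14) = 3226277/1372, v(121/14) = 4121217/1372.
Sum = Δu · [v(61/14) + v(71/14) + v(81/14) + ...].
Sum ≈ 7570.6888.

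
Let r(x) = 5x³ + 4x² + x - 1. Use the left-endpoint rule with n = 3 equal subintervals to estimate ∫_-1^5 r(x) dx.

358

Δx = (5 − (-1))/3 = 2.
Left endpoints: -1, 1, 3.
r(-1) = -3, r(1) = 9, r(3) = 173.
Sum = Δx · [r(-1) + r(1) + r(3)].
Sum = 358.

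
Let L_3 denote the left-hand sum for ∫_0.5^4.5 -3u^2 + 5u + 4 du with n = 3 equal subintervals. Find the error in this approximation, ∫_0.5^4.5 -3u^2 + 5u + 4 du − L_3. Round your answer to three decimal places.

-23.111

Exact integral: ∫_0.5^4.5 f(u) du = -25.
L_3 ≈ -1.88889.
Error ≈ -25 − (-1.88889) ≈ -23.111.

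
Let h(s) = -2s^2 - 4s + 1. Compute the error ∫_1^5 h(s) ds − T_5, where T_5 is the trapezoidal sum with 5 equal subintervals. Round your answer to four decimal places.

0.8533

Exact integral: ∫_1^5 h(s) ds ≈ -126.666667.
T_5 = -127.52.
Error ≈ -126.666667 − (-127.52) ≈ 0.8533.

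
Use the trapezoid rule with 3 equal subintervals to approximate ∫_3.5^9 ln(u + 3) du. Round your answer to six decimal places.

12.132509

Δu = (9 − 3.5)/3 = 11/6.
f(3.5) ≈ 1.871802, f(16/3) ≈ 2.120264, f(43/6) ≈ 2.319114, f(9) ≈ 2.484907.
T_3 = (Δu/2)·[f(u_0) + 2f(u_1) + 2f(u_2) + f(u_3)].
Sum ≈ 12.132509.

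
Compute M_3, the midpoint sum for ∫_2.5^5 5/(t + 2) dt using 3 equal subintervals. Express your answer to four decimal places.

Δt = (5 − 2.5)/3 = 5/6.
Midpoints: 35/12, 3.75, 55/12.
f(35/12) = 60/59, f(3.75) = 20/23, f(55/12) = 60/79.
Sum = Δt · [f(35/12) + f(3.75) + f(55/12)].
Sum ≈ 2.2050.

2.2050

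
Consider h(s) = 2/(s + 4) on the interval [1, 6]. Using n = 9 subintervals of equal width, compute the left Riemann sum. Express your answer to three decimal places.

1.443

Δs = (6 − 1)/9 = 5/9.
Left endpoints: 1, 14/9, 19/9, 8/3, 29/9, 34/9, 13/3, 44/9, 49/9.
h(1) = 0.4, h(14/9) = 0.36, h(19/9) = 18/55, h(8/3) = 0.3, h(29/9) = 18/65, h(34/9) = 9/35, h(13/3) = 0.24, h(44/9) = 0.225, h(49/9) = 18/85.
Sum = Δs · [h(1) + h(14/9) + h(19/9) + ...].
Sum ≈ 1.443.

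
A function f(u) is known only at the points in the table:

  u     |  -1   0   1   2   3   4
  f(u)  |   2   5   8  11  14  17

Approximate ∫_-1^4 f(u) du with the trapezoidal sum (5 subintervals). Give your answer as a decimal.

Δu = 1.
T_5 = (1/2)·[2 + 2·5 + 2·8 + 2·11 + 2·14 + 17] = 47.5.

47.5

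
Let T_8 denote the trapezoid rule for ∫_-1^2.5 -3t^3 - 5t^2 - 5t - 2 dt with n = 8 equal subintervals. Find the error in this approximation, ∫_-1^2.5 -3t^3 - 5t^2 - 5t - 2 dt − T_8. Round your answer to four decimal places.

1.3119

Exact integral: ∫_-1^2.5 f(t) dt ≈ -76.380208.
T_8 ≈ -77.692139.
Error ≈ -76.380208 − (-77.692139) ≈ 1.3119.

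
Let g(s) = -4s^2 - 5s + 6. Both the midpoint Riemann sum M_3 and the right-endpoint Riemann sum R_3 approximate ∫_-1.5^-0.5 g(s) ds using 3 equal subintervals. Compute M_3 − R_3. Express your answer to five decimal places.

M_3 ≈ 6.7037037.
R_3 ≈ 7.0925926.
M_3 − R_3 ≈ -0.38889.

-0.38889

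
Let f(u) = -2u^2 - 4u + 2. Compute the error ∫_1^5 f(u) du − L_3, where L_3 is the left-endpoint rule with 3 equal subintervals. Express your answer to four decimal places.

Exact integral: ∫_1^5 f(u) du ≈ -122.666667.
L_3 ≈ -82.370370.
Error ≈ -122.666667 − (-82.370370) ≈ -40.2963.

-40.2963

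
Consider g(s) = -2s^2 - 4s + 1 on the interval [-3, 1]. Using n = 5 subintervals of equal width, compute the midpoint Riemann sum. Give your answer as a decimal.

Δs = (1 − (-3))/5 = 0.8.
Midpoints: -2.6, -1.8, -1, -0.2, 0.6.
g(-2.6) = -2.12, g(-1.8) = 1.72, g(-1) = 3, g(-0.2) = 1.72, g(0.6) = -2.12.
Sum = Δs · [g(-2.6) + g(-1.8) + g(-1) + g(-0.2) + g(0.6)].
Sum = 1.76.

1.76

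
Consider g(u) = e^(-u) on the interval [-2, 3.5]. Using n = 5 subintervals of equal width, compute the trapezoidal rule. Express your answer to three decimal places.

8.086

Δu = (3.5 − (-2))/5 = 1.1.
g(-2) ≈ 7.389, g(-0.9) ≈ 2.460, g(0.2) ≈ 0.819, g(1.3) ≈ 0.273, g(2.4) ≈ 0.091, g(3.5) ≈ 0.030.
T_5 = (Δu/2)·[g(u_0) + 2g(u_1) + ... + 2g(u_{4}) + g(u_5)].
Sum ≈ 8.086.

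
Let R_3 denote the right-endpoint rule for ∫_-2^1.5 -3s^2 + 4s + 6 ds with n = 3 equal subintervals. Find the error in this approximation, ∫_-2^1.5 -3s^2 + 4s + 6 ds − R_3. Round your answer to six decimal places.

-8.847222

Exact integral: ∫_-2^1.5 f(s) ds = 6.125.
R_3 ≈ 14.97222222.
Error ≈ 6.125 − 14.97222222 ≈ -8.847222.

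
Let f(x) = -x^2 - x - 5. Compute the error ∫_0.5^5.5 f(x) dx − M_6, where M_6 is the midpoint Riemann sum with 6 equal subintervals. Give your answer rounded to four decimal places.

Exact integral: ∫_0.5^5.5 f(x) dx ≈ -95.416667.
M_6 ≈ -95.127315.
Error ≈ -95.416667 − (-95.127315) ≈ -0.2894.

-0.2894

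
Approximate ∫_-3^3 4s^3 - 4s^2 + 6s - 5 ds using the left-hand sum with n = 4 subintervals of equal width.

-300

Δs = (3 − (-3))/4 = 1.5.
Left endpoints: -3, -1.5, 0, 1.5.
f(-3) = -167, f(-1.5) = -36.5, f(0) = -5, f(1.5) = 8.5.
Sum = Δs · [f(-3) + f(-1.5) + f(0) + f(1.5)].
Sum = -300.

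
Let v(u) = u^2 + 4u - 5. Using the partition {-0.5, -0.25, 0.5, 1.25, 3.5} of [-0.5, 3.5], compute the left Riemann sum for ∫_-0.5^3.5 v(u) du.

-4.6875

Subinterval widths: 0.25, 0.75, 0.75, 2.25.
Left endpoints: -0.5, -0.25, 0.5, 1.25.
v(-0.5) = -6.75, v(-0.25) = -5.9375, v(0.5) = -2.75, v(1.25) = 1.5625.
Sum = Σ Δu_i · v(u_i).
Sum = -4.6875.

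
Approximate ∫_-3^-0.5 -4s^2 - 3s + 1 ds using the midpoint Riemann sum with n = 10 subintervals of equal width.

Δs = (-0.5 − (-3))/10 = 0.25.
Midpoints: -2.875, -2.625, -2.375, -2.125, -1.875, -1.625, -1.375, -1.125, -0.875, -0.625.
f(-2.875) = -23.4375, f(-2.625) = -18.6875, f(-2.375) = -14.4375, f(-2.125) = -10.6875, f(-1.875) = -7.4375, f(-1.625) = -4.6875, f(-1.375) = -2.4375, f(-1.125) = -0.6875, f(-0.875) = 0.5625, f(-0.625) = 1.3125.
Sum = Δs · [f(-2.875) + f(-2.625) + f(-2.375) + ...].
Sum = -20.15625.

-20.15625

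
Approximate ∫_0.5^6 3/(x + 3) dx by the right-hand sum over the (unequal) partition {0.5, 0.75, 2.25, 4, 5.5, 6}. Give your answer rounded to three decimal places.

Subinterval widths: 0.25, 1.5, 1.75, 1.5, 0.5.
Right endpoints: 0.75, 2.25, 4, 5.5, 6.
f(0.75) = 0.8, f(2.25) = 4/7, f(4) = 3/7, f(5.5) = 6/17, f(6) = 1/3.
Sum = Σ Δx_i · f(x_i).
Sum ≈ 2.503.

2.503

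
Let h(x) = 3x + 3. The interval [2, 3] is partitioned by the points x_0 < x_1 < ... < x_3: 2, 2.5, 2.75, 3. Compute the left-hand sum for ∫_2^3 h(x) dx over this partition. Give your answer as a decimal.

Subinterval widths: 0.5, 0.25, 0.25.
Left endpoints: 2, 2.5, 2.75.
h(2) = 9, h(2.5) = 10.5, h(2.75) = 11.25.
Sum = Σ Δx_i · h(x_i).
Sum = 9.9375.

9.9375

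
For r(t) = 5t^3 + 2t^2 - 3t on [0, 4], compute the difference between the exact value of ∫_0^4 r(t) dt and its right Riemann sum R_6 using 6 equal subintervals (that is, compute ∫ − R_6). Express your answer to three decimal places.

Exact integral: ∫_0^4 r(t) dt ≈ 338.66667.
R_6 ≈ 461.48148.
Error ≈ 338.66667 − 461.48148 ≈ -122.815.

-122.815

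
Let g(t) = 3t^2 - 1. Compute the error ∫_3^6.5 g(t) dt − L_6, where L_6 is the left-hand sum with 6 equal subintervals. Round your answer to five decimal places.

28.49826

Exact integral: ∫_3^6.5 g(t) dt = 244.125.
L_6 ≈ 215.6267361.
Error ≈ 244.125 − 215.6267361 ≈ 28.49826.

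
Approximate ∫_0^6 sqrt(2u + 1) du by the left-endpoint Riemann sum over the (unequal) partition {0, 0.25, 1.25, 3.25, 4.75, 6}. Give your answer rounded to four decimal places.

13.3748

Subinterval widths: 0.25, 1, 2, 1.5, 1.25.
Left endpoints: 0, 0.25, 1.25, 3.25, 4.75.
f(0) ≈ 1.0000, f(0.25) ≈ 1.2247, f(1.25) ≈ 1.8708, f(3.25) ≈ 2.7386, f(4.75) ≈ 3.2404.
Sum = Σ Δu_i · f(u_i).
Sum ≈ 13.3748.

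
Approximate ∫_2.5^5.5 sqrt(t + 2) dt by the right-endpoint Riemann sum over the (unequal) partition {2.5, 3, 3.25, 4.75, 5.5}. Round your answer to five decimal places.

Subinterval widths: 0.5, 0.25, 1.5, 0.75.
Right endpoints: 3, 3.25, 4.75, 5.5.
f(3) ≈ 2.23607, f(3.25) ≈ 2.29129, f(4.75) ≈ 2.59808, f(5.5) ≈ 2.73861.
Sum = Σ Δt_i · f(t_i).
Sum ≈ 7.64193.

7.64193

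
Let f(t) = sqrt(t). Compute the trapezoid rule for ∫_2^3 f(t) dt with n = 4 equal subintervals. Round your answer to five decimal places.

Δt = (3 − 2)/4 = 0.25.
f(2) ≈ 1.41421, f(2.25) ≈ 1.50000, f(2.5) ≈ 1.58114, f(2.75) ≈ 1.65831, f(3) ≈ 1.73205.
T_4 = (Δt/2)·[f(t_0) + 2f(t_1) + 2f(t_2) + 2f(t_3) + f(t_4)].
Sum ≈ 1.57815.

1.57815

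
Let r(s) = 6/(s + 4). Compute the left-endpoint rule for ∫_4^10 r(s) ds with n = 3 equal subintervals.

3.7

Δs = (10 − 4)/3 = 2.
Left endpoints: 4, 6, 8.
r(4) = 0.75, r(6) = 0.6, r(8) = 0.5.
Sum = Δs · [r(4) + r(6) + r(8)].
Sum = 3.7.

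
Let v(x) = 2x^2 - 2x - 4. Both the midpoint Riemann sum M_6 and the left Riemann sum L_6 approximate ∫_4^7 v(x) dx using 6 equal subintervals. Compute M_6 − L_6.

14.625

M_6 = 140.875.
L_6 = 126.25.
M_6 − L_6 = 14.625.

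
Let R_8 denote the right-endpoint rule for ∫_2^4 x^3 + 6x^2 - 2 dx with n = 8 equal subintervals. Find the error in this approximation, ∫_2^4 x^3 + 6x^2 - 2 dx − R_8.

-16.3125

Exact integral: ∫_2^4 f(x) dx = 168.
R_8 = 184.3125.
Error = 168 − 184.3125 = -16.3125.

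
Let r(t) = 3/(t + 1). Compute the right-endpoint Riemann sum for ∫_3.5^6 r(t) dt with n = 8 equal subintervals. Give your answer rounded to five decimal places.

Δt = (6 − 3.5)/8 = 0.3125.
Right endpoints: 3.8125, 4.125, 4.4375, 4.75, 5.0625, 5.375, 5.6875, 6.
r(3.8125) = 48/77, r(4.125) = 24/41, r(4.4375) = 16/29, r(4.75) = 12/23, r(5.0625) = 48/97, r(5.375) = 8/17, r(5.6875) = 48/107, r(6) = 3/7.
Sum = Δt · [r(3.8125) + r(4.125) + r(4.4375) + ...].
Sum ≈ 1.28900.

1.28900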